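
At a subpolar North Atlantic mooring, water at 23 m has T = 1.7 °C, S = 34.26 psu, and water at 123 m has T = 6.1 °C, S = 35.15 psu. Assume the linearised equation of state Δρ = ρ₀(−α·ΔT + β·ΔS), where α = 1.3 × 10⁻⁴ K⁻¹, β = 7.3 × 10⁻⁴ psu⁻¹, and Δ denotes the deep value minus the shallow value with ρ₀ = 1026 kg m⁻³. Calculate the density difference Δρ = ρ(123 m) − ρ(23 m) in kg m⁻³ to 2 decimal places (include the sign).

ΔT = +4.4 K, ΔS = +0.89 psu (deep − shallow).
Δρ/ρ₀ = −(1.3 × 10⁻⁴)(+4.4) + (7.3 × 10⁻⁴)(+0.89) = 7.77 × 10⁻⁵.
Δρ = 1026 × (7.77 × 10⁻⁵) = +0.08 kg m⁻³.
Positive Δρ: denser below, stable.

+0.08 kg m⁻³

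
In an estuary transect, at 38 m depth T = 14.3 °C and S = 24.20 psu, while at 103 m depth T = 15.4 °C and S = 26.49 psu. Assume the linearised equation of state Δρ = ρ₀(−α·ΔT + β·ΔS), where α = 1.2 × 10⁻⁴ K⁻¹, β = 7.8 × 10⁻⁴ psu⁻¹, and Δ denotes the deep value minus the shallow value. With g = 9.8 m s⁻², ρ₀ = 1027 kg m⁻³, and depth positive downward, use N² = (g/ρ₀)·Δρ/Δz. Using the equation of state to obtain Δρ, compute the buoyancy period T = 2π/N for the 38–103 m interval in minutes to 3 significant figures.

ΔT = +1.1 K, ΔS = +2.29 psu (deep − shallow).
Δρ/ρ₀ = −αΔT + βΔS = -1.32 × 10⁻⁴ + 1.7862 × 10⁻³ = 1.6542 × 10⁻³, so Δρ ≈ 1.699 kg m⁻³.
N² = (g/ρ₀)·Δρ/Δz = g·(Δρ/ρ₀)/Δz = 9.8 × 1.6542 × 10⁻³ / 65 = 2.4940 × 10⁻⁴ s⁻².
N = √(2.4940 × 10⁻⁴) = 0.015792 rad s⁻¹ → T = 2π/N = 397.87 s = 6.6312 min ≈ 6.63 min.

6.63 min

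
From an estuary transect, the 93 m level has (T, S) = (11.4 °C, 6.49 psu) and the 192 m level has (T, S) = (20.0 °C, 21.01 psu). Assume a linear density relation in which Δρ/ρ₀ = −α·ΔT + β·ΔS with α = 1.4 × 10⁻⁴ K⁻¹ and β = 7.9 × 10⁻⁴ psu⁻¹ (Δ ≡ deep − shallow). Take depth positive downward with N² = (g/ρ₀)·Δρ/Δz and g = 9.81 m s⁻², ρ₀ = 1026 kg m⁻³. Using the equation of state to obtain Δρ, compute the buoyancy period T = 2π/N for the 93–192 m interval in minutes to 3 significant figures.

3.28 min

ΔT = +8.6 K, ΔS = +14.52 psu (deep − shallow).
Δρ/ρ₀ = −αΔT + βΔS = -1.204 × 10⁻³ + 0.0114708 = 0.0102668, so Δρ ≈ 10.53 kg m⁻³.
N² = (g/ρ₀)·Δρ/Δz = g·(Δρ/ρ₀)/Δz = 9.81 × 0.0102668 / 99 = 1.0173 × 10⁻³ s⁻².
N = √(1.0173 × 10⁻³) = 0.031895 rad s⁻¹ → T = 2π/N = 197.00 s = 3.2833 min ≈ 3.28 min.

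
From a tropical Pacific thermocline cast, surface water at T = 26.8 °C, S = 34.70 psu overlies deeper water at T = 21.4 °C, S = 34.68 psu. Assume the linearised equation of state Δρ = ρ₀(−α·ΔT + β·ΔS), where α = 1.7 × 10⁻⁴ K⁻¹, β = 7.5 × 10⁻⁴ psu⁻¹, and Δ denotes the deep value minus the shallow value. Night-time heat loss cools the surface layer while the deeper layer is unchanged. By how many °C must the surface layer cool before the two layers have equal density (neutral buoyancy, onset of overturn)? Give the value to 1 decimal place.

5.3 °C

Neutral buoyancy requires Δρ = 0, i.e. −α(T_deep − T_surf′) + β(S_deep − S_surf) = 0.
T_surf′ = T_deep − (β/α)·ΔS = 21.4 − (7.5 × 10⁻⁴/1.7 × 10⁻⁴)·(-0.02) = 21.488 °C.
Cooling required: 26.8 − (21.488) = 5.312 °C.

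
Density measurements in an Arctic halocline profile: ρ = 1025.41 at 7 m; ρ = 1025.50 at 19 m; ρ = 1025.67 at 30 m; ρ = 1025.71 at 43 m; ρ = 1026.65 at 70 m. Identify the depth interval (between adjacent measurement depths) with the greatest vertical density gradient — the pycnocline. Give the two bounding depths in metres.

43–70 m

Compute the density gradient over each adjacent pair:
  7–19 m: Δρ/Δz = 0.09/12 = 7.5 × 10⁻³ kg m⁻⁴
  19–30 m: Δρ/Δz = 0.17/11 = 0.015 kg m⁻⁴
  30–43 m: Δρ/Δz = 0.04/13 = 3.1 × 10⁻³ kg m⁻⁴
  43–70 m: Δρ/Δz = 0.94/27 = 0.035 kg m⁻⁴
The largest gradient is in the 43–70 m interval — the pycnocline.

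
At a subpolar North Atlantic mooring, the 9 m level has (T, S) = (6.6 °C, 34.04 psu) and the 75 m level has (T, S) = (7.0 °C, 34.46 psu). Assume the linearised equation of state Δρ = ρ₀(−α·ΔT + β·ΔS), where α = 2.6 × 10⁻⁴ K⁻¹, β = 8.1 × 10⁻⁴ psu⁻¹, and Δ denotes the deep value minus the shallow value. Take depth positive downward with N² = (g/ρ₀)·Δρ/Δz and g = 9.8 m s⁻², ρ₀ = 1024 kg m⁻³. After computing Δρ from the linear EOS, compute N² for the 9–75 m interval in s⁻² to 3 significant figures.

3.51 × 10⁻⁵ s⁻²

ΔT = +0.4 K, ΔS = +0.42 psu (deep − shallow).
Δρ/ρ₀ = −αΔT + βΔS = -1.04 × 10⁻⁴ + 3.402 × 10⁻⁴ = 2.362 × 10⁻⁴, so Δρ ≈ 0.2419 kg m⁻³.
N² = (g/ρ₀)·Δρ/Δz = g·(Δρ/ρ₀)/Δz = 9.8 × 2.362 × 10⁻⁴ / 66 = 3.5072 × 10⁻⁵ s⁻² ≈ 3.51 × 10⁻⁵ s⁻².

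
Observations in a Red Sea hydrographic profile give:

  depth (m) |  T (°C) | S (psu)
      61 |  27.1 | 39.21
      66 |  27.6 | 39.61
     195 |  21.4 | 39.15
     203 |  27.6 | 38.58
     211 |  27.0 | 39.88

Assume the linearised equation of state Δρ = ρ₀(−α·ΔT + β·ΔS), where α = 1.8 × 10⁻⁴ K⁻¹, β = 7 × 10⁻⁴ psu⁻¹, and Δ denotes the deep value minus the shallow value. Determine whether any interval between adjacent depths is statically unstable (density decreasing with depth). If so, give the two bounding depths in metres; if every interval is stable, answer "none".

Evaluate Δρ/ρ₀ = −αΔT + βΔS across each adjacent pair:
  61–66 m: −αΔT+βΔS = −(1.8 × 10⁻⁴)(+0.5)+(7 × 10⁻⁴)(+0.40) = 1.9 × 10⁻⁴ → stable
  66–195 m: −αΔT+βΔS = −(1.8 × 10⁻⁴)(-6.2)+(7 × 10⁻⁴)(-0.46) = 7.9 × 10⁻⁴ → stable
  195–203 m: −αΔT+βΔS = −(1.8 × 10⁻⁴)(+6.2)+(7 × 10⁻⁴)(-0.57) = -1.5 × 10⁻³ → UNSTABLE
  203–211 m: −αΔT+βΔS = −(1.8 × 10⁻⁴)(-0.6)+(7 × 10⁻⁴)(+1.30) = 1.0 × 10⁻³ → stable
The 195–203 m interval has Δρ < 0: lighter water underlies denser water.

195–203 m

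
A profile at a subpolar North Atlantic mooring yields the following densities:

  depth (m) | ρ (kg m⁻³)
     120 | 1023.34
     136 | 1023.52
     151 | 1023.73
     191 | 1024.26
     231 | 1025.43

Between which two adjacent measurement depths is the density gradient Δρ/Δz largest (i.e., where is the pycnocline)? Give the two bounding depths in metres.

Compute the density gradient over each adjacent pair:
  120–136 m: Δρ/Δz = 0.18/16 = 0.011 kg m⁻⁴
  136–151 m: Δρ/Δz = 0.21/15 = 0.014 kg m⁻⁴
  151–191 m: Δρ/Δz = 0.53/40 = 0.013 kg m⁻⁴
  191–231 m: Δρ/Δz = 1.17/40 = 0.029 kg m⁻⁴
The largest gradient is in the 191–231 m interval — the pycnocline.

191–231 m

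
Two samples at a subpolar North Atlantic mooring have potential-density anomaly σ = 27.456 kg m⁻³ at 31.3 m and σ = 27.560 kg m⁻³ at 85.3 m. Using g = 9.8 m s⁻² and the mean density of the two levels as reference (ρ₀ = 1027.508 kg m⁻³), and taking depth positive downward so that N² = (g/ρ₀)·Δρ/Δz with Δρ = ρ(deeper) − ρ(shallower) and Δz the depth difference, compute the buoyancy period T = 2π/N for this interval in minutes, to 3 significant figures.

Δρ = 1027.560 − 1027.456 = 0.104 kg m⁻³ over Δz = 85.3 − 31.3 = 54 m.
N² = (9.8/1027.508) × (0.104/54) = 1.8369 × 10⁻⁵ s⁻².
N = √(1.8369 × 10⁻⁵) = 4.2859 × 10⁻³ rad s⁻¹, so T = 2π/N = 1.4660 × 10³ s = 24.433 min ≈ 24.4 min.
Since Δρ > 0 the layer is stably stratified.

24.4 min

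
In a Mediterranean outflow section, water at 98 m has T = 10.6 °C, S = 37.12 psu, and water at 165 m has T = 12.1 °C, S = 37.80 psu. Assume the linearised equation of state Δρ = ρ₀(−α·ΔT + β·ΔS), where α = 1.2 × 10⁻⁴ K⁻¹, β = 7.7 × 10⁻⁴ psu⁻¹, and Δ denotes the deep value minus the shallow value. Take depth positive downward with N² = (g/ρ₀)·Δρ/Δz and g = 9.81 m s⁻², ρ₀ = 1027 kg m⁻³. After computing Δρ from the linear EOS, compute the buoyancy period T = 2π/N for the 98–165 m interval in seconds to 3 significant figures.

ΔT = +1.5 K, ΔS = +0.68 psu (deep − shallow).
Δρ/ρ₀ = −αΔT + βΔS = -1.80 × 10⁻⁴ + 5.236 × 10⁻⁴ = 3.436 × 10⁻⁴, so Δρ ≈ 0.3529 kg m⁻³.
N² = (g/ρ₀)·Δρ/Δz = g·(Δρ/ρ₀)/Δz = 9.81 × 3.436 × 10⁻⁴ / 67 = 5.0309 × 10⁻⁵ s⁻².
N = √(5.0309 × 10⁻⁵) = 7.0929 × 10⁻³ rad s⁻¹ → T = 2π/N = 885.84 s ≈ 886 s.

886 s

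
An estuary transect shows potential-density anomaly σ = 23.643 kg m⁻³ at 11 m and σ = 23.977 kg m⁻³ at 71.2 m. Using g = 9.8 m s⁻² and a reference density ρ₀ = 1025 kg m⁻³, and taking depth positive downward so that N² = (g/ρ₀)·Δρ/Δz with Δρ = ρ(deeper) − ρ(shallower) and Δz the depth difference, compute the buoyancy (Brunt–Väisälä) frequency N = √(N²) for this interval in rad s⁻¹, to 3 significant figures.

7.28 × 10⁻³ rad s⁻¹

Δρ = 1023.977 − 1023.643 = 0.334 kg m⁻³ over Δz = 71.2 − 11 = 60.2 m.
N² = (9.8/1025) × (0.334/60.2) = 5.3046 × 10⁻⁵ s⁻².
N = √(5.3046 × 10⁻⁵) = 7.2833 × 10⁻³ rad s⁻¹ ≈ 7.28 × 10⁻³ rad s⁻¹.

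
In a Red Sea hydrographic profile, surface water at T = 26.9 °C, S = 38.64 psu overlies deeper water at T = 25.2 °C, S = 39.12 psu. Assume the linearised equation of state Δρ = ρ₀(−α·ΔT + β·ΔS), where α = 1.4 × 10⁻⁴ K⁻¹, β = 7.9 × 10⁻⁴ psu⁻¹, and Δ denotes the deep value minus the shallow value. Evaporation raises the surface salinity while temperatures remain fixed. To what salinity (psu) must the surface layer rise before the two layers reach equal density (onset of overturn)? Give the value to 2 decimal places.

39.42 psu

Neutral buoyancy requires −α(T_deep − T_surf) + β(S_deep − S_surf′) = 0.
S_surf′ = S_deep − (α/β)·ΔT = 39.12 − (1.4 × 10⁻⁴/7.9 × 10⁻⁴)·(-1.7) = 39.4213 psu.
Increase required: 39.4213 − 38.64 = 0.7813 psu.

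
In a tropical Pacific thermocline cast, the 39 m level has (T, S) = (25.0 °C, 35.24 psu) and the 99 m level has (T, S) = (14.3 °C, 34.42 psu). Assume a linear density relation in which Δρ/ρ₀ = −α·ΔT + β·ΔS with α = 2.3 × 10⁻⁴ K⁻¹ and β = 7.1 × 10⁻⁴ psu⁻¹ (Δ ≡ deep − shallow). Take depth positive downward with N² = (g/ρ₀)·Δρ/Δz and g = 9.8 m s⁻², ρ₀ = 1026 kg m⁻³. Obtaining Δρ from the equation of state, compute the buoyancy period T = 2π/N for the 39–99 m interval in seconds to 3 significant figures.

359 s

ΔT = -10.7 K, ΔS = -0.82 psu (deep − shallow).
Δρ/ρ₀ = −αΔT + βΔS = 2.461 × 10⁻³ − 5.822 × 10⁻⁴ = 1.8788 × 10⁻³, so Δρ ≈ 1.928 kg m⁻³.
N² = (g/ρ₀)·Δρ/Δz = g·(Δρ/ρ₀)/Δz = 9.8 × 1.8788 × 10⁻³ / 60 = 3.0687 × 10⁻⁴ s⁻².
N = √(3.0687 × 10⁻⁴) = 0.017518 rad s⁻¹ → T = 2π/N = 358.67 s ≈ 359 s.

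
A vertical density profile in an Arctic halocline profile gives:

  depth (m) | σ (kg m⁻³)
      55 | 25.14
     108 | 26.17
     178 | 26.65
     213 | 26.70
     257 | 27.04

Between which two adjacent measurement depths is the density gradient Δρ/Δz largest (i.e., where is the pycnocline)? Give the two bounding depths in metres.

Compute the density gradient over each adjacent pair:
  55–108 m: Δρ/Δz = 1.03/53 = 0.019 kg m⁻⁴
  108–178 m: Δρ/Δz = 0.48/70 = 6.9 × 10⁻³ kg m⁻⁴
  178–213 m: Δρ/Δz = 0.05/35 = 1.4 × 10⁻³ kg m⁻⁴
  213–257 m: Δρ/Δz = 0.34/44 = 7.7 × 10⁻³ kg m⁻⁴
The largest gradient is in the 55–108 m interval — the pycnocline.

55–108 m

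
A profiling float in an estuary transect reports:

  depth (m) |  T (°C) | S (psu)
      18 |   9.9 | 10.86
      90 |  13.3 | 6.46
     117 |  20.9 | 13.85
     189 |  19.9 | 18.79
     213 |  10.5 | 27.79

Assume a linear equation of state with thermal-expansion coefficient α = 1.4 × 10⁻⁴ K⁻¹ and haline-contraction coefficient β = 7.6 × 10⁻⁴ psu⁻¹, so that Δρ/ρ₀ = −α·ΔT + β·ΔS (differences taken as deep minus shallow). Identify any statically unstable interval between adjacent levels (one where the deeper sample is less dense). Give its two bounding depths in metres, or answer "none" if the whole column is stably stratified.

18–90 m

Evaluate Δρ/ρ₀ = −αΔT + βΔS across each adjacent pair:
  18–90 m: −αΔT+βΔS = −(1.4 × 10⁻⁴)(+3.4)+(7.6 × 10⁻⁴)(-4.40) = -3.8 × 10⁻³ → UNSTABLE
  90–117 m: −αΔT+βΔS = −(1.4 × 10⁻⁴)(+7.6)+(7.6 × 10⁻⁴)(+7.39) = 4.6 × 10⁻³ → stable
  117–189 m: −αΔT+βΔS = −(1.4 × 10⁻⁴)(-1.0)+(7.6 × 10⁻⁴)(+4.94) = 3.9 × 10⁻³ → stable
  189–213 m: −αΔT+βΔS = −(1.4 × 10⁻⁴)(-9.4)+(7.6 × 10⁻⁴)(+9.00) = 8.2 × 10⁻³ → stable
The 18–90 m interval has Δρ < 0: lighter water underlies denser water.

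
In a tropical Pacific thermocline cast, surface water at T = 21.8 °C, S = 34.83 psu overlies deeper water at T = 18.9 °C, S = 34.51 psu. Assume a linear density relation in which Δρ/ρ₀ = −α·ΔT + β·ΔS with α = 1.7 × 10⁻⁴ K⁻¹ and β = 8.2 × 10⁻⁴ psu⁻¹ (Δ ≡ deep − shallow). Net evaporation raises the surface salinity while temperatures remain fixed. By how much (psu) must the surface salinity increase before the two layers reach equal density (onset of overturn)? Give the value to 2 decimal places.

Neutral buoyancy requires −α(T_deep − T_surf) + β(S_deep − S_surf′) = 0.
S_surf′ = S_deep − (α/β)·ΔT = 34.51 − (1.7 × 10⁻⁴/8.2 × 10⁻⁴)·(-2.9) = 35.1112 psu.
Increase required: 35.1112 − 34.83 = 0.2812 psu.

0.28 psu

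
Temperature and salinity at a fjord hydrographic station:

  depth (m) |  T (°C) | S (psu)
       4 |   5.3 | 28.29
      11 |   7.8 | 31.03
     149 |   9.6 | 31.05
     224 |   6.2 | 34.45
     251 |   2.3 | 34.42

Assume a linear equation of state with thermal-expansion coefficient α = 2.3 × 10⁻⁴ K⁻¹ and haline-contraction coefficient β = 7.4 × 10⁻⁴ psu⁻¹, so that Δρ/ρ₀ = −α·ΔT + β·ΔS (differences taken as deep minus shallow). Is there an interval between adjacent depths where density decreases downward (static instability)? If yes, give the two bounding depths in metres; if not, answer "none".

Evaluate Δρ/ρ₀ = −αΔT + βΔS across each adjacent pair:
  4–11 m: −αΔT+βΔS = −(2.3 × 10⁻⁴)(+2.5)+(7.4 × 10⁻⁴)(+2.74) = 1.5 × 10⁻³ → stable
  11–149 m: −αΔT+βΔS = −(2.3 × 10⁻⁴)(+1.8)+(7.4 × 10⁻⁴)(+0.02) = -4.0 × 10⁻⁴ → UNSTABLE
  149–224 m: −αΔT+βΔS = −(2.3 × 10⁻⁴)(-3.4)+(7.4 × 10⁻⁴)(+3.40) = 3.3 × 10⁻³ → stable
  224–251 m: −αΔT+βΔS = −(2.3 × 10⁻⁴)(-3.9)+(7.4 × 10⁻⁴)(-0.03) = 8.7 × 10⁻⁴ → stable
The 11–149 m interval has Δρ < 0: lighter water underlies denser water.

11–149 m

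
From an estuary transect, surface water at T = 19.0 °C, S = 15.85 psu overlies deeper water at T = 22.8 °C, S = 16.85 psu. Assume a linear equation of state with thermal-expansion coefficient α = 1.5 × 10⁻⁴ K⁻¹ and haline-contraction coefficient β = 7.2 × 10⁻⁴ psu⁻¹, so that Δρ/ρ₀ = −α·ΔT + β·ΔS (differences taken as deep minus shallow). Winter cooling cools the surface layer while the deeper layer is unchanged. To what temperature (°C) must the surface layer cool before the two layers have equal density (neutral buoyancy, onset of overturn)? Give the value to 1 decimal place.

18.0 °C

Neutral buoyancy requires Δρ = 0, i.e. −α(T_deep − T_surf′) + β(S_deep − S_surf) = 0.
T_surf′ = T_deep − (β/α)·ΔS = 22.8 − (7.2 × 10⁻⁴/1.5 × 10⁻⁴)·(+1.00) = 18.000 °C.
Cooling required: 19.0 − (18.000) = 1.000 °C.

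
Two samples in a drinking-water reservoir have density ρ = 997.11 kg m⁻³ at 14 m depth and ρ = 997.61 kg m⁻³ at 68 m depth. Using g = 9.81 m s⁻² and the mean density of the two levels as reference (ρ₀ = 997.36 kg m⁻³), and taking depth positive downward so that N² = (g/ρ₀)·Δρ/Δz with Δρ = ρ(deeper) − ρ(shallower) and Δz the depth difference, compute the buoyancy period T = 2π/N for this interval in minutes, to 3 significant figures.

Δρ = 997.61 − 997.11 = 0.50 kg m⁻³ over Δz = 68 − 14 = 54 m.
N² = (9.81/997.36) × (0.50/54) = 9.1074 × 10⁻⁵ s⁻².
N = √(9.1074 × 10⁻⁵) = 9.5433 × 10⁻³ rad s⁻¹, so T = 2π/N = 658.39 s = 10.973 min ≈ 11.0 min.

11.0 min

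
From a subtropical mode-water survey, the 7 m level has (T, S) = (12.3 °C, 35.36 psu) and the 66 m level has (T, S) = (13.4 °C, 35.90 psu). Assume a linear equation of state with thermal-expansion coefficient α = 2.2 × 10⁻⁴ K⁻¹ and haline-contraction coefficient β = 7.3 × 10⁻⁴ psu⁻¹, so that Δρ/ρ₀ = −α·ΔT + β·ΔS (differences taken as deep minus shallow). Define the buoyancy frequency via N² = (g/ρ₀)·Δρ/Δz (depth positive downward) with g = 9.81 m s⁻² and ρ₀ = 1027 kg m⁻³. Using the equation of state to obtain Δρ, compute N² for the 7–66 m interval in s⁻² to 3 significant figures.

2.53 × 10⁻⁵ s⁻²

ΔT = +1.1 K, ΔS = +0.54 psu (deep − shallow).
Δρ/ρ₀ = −αΔT + βΔS = -2.42 × 10⁻⁴ + 3.942 × 10⁻⁴ = 1.522 × 10⁻⁴, so Δρ ≈ 0.1563 kg m⁻³.
N² = (g/ρ₀)·Δρ/Δz = g·(Δρ/ρ₀)/Δz = 9.81 × 1.522 × 10⁻⁴ / 59 = 2.5306 × 10⁻⁵ s⁻² ≈ 2.53 × 10⁻⁵ s⁻².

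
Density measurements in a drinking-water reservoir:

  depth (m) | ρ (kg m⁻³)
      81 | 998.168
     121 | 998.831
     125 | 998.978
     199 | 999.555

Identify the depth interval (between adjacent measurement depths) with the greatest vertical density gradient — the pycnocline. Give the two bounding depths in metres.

121–125 m

Compute the density gradient over each adjacent pair:
  81–121 m: Δρ/Δz = 0.663/40 = 0.017 kg m⁻⁴
  121–125 m: Δρ/Δz = 0.147/4 = 0.037 kg m⁻⁴
  125–199 m: Δρ/Δz = 0.577/74 = 7.8 × 10⁻³ kg m⁻⁴
The largest gradient is in the 121–125 m interval — the pycnocline.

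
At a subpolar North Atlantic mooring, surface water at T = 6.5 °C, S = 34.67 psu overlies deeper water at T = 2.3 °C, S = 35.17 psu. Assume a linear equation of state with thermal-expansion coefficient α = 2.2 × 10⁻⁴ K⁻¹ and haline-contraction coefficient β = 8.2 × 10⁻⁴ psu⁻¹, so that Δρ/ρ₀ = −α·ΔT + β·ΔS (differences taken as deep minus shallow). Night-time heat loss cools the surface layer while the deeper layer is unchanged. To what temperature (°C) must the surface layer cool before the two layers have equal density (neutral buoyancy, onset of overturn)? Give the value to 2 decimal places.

0.44 °C

Neutral buoyancy requires Δρ = 0, i.e. −α(T_deep − T_surf′) + β(S_deep − S_surf) = 0.
T_surf′ = T_deep − (β/α)·ΔS = 2.3 − (8.2 × 10⁻⁴/2.2 × 10⁻⁴)·(+0.50) = 0.4364 °C.
Cooling required: 6.5 − (0.4364) = 6.0636 °C.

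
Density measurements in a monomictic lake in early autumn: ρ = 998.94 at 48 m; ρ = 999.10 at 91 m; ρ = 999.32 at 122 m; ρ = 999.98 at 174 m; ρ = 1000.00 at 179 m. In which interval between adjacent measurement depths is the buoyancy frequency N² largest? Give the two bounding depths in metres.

122–174 m

Compute the density gradient over each adjacent pair:
  48–91 m: Δρ/Δz = 0.16/43 = 3.7 × 10⁻³ kg m⁻⁴
  91–122 m: Δρ/Δz = 0.22/31 = 7.1 × 10⁻³ kg m⁻⁴
  122–174 m: Δρ/Δz = 0.66/52 = 0.013 kg m⁻⁴
  174–179 m: Δρ/Δz = 0.02/5 = 4.0 × 10⁻³ kg m⁻⁴
The largest gradient is in the 122–174 m interval — the pycnocline.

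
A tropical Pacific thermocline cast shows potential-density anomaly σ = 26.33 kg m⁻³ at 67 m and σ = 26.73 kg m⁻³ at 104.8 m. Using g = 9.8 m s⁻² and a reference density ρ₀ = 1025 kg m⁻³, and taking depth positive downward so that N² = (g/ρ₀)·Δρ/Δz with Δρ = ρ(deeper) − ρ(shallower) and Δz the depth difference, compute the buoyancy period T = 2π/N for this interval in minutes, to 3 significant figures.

10.4 min

Δρ = 1026.73 − 1026.33 = 0.40 kg m⁻³ over Δz = 104.8 − 67 = 37.8 m.
N² = (9.8/1025) × (0.40/37.8) = 1.0117 × 10⁻⁴ s⁻².
N = √(1.0117 × 10⁻⁴) = 0.010058 rad s⁻¹, so T = 2π/N = 624.70 s = 10.412 min ≈ 10.4 min.
Since Δρ > 0 the layer is stably stratified.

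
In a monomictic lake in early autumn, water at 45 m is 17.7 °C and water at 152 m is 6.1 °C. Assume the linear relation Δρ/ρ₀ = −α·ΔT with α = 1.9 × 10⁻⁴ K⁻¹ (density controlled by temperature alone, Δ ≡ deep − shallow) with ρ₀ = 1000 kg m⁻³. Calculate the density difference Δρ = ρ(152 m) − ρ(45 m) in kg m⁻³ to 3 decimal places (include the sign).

ΔT = -11.6 K, Δρ/ρ₀ = −αΔT = 2.204 × 10⁻³.
Δρ = 1000 × (2.204 × 10⁻³) = +2.204 kg m⁻³.
Positive Δρ: denser below, stable.

+2.204 kg m⁻³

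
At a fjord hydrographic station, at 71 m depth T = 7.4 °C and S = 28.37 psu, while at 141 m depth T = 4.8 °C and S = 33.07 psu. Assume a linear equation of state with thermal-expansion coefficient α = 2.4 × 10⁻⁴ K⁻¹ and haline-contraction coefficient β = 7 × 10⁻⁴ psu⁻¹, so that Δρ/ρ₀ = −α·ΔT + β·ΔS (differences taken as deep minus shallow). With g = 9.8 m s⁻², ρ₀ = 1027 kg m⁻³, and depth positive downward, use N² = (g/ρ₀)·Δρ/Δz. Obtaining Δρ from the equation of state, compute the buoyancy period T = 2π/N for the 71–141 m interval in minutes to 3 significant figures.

ΔT = -2.6 K, ΔS = +4.70 psu (deep − shallow).
Δρ/ρ₀ = −αΔT + βΔS = 6.24 × 10⁻⁴ + 3.29 × 10⁻³ = 3.914 × 10⁻³, so Δρ ≈ 4.020 kg m⁻³.
N² = (g/ρ₀)·Δρ/Δz = g·(Δρ/ρ₀)/Δz = 9.8 × 3.914 × 10⁻³ / 70 = 5.4796 × 10⁻⁴ s⁻².
N = √(5.4796 × 10⁻⁴) = 0.023409 rad s⁻¹ → T = 2π/N = 268.41 s = 4.4735 min ≈ 4.47 min.

4.47 min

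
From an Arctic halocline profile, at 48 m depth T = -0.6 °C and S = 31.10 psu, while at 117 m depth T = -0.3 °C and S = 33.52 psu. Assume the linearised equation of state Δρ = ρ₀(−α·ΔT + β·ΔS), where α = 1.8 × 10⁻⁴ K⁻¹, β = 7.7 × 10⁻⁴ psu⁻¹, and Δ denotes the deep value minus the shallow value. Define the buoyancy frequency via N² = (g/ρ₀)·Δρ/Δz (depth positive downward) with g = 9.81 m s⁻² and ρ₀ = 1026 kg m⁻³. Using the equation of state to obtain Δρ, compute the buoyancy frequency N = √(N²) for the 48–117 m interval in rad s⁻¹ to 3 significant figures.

0.0160 rad s⁻¹

ΔT = +0.3 K, ΔS = +2.42 psu (deep − shallow).
Δρ/ρ₀ = −αΔT + βΔS = -5.40 × 10⁻⁵ + 1.8634 × 10⁻³ = 1.8094 × 10⁻³, so Δρ ≈ 1.856 kg m⁻³.
N² = (g/ρ₀)·Δρ/Δz = g·(Δρ/ρ₀)/Δz = 9.81 × 1.8094 × 10⁻³ / 69 = 2.5725 × 10⁻⁴ s⁻².
N = √(2.5725 × 10⁻⁴) = 0.016039 rad s⁻¹ ≈ 0.0160 rad s⁻¹.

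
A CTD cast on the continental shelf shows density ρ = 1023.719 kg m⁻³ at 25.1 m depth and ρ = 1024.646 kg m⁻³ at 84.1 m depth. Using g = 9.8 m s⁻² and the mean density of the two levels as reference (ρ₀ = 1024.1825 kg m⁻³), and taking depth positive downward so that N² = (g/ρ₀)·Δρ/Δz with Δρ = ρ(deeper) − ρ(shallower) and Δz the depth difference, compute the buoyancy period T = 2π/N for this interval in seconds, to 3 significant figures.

Δρ = 1024.646 − 1023.719 = 0.927 kg m⁻³ over Δz = 84.1 − 25.1 = 59 m.
N² = (9.8/1024.1825) × (0.927/59) = 1.5034 × 10⁻⁴ s⁻².
N = √(1.5034 × 10⁻⁴) = 0.012261 rad s⁻¹, so T = 2π/N = 512.45 s ≈ 512 s.

512 s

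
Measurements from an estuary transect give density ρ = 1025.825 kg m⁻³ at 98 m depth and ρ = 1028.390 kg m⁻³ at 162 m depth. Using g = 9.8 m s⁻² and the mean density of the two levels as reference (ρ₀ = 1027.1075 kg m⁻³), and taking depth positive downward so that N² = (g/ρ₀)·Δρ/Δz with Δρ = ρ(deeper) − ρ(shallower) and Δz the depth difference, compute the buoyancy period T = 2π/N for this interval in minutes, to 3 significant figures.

5.36 min

Δρ = 1028.390 − 1025.825 = 2.565 kg m⁻³ over Δz = 162 − 98 = 64 m.
N² = (9.8/1027.1075) × (2.565/64) = 3.8240 × 10⁻⁴ s⁻².
N = √(3.8240 × 10⁻⁴) = 0.019555 rad s⁻¹, so T = 2π/N = 321.31 s = 5.3552 min ≈ 5.36 min.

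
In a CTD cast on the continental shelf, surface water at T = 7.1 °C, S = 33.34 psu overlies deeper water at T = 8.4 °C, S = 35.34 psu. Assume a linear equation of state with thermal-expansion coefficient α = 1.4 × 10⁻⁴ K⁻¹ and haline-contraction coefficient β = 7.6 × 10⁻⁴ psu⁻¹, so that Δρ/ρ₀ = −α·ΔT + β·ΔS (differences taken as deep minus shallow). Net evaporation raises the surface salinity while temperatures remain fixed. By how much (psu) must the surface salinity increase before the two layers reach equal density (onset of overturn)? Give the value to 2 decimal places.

1.76 psu

Neutral buoyancy requires −α(T_deep − T_surf) + β(S_deep − S_surf′) = 0.
S_surf′ = S_deep − (α/β)·ΔT = 35.34 − (1.4 × 10⁻⁴/7.6 × 10⁻⁴)·(+1.3) = 35.1005 psu.
Increase required: 35.1005 − 33.34 = 1.7605 psu.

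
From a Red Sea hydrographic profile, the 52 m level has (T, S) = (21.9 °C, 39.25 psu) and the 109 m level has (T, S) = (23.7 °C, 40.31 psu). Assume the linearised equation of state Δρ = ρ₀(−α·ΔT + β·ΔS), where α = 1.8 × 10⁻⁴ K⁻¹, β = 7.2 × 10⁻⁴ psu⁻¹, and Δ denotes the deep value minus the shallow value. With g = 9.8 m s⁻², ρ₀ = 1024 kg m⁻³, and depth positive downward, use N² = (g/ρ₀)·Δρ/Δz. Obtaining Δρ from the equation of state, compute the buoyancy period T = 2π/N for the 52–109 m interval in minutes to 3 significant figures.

12.1 min

ΔT = +1.8 K, ΔS = +1.06 psu (deep − shallow).
Δρ/ρ₀ = −αΔT + βΔS = -3.24 × 10⁻⁴ + 7.632 × 10⁻⁴ = 4.392 × 10⁻⁴, so Δρ ≈ 0.4497 kg m⁻³.
N² = (g/ρ₀)·Δρ/Δz = g·(Δρ/ρ₀)/Δz = 9.8 × 4.392 × 10⁻⁴ / 57 = 7.5512 × 10⁻⁵ s⁻².
N = √(7.5512 × 10⁻⁵) = 8.6898 × 10⁻³ rad s⁻¹ → T = 2π/N = 723.05 s = 12.051 min ≈ 12.1 min.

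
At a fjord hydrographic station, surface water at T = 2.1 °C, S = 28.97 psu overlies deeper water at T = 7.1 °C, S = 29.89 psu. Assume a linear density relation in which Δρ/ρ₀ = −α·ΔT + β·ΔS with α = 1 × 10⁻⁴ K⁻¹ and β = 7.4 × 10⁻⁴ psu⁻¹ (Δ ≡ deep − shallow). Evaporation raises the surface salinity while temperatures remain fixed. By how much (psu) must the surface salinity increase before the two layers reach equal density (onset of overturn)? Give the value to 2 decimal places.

0.24 psu

Neutral buoyancy requires −α(T_deep − T_surf) + β(S_deep − S_surf′) = 0.
S_surf′ = S_deep − (α/β)·ΔT = 29.89 − (1 × 10⁻⁴/7.4 × 10⁻⁴)·(+5.0) = 29.2143 psu.
Increase required: 29.2143 − 28.97 = 0.2443 psu.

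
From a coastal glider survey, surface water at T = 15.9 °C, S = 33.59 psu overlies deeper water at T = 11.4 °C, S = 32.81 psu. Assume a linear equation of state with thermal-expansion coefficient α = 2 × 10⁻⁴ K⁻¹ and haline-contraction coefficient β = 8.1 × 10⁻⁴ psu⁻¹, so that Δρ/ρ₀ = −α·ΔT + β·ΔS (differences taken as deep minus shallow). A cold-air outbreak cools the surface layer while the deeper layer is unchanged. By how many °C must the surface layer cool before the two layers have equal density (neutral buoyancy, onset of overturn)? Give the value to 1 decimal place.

Neutral buoyancy requires Δρ = 0, i.e. −α(T_deep − T_surf′) + β(S_deep − S_surf) = 0.
T_surf′ = T_deep − (β/α)·ΔS = 11.4 − (8.1 × 10⁻⁴/2 × 10⁻⁴)·(-0.78) = 14.559 °C.
Cooling required: 15.9 − (14.559) = 1.341 °C.

1.3 °C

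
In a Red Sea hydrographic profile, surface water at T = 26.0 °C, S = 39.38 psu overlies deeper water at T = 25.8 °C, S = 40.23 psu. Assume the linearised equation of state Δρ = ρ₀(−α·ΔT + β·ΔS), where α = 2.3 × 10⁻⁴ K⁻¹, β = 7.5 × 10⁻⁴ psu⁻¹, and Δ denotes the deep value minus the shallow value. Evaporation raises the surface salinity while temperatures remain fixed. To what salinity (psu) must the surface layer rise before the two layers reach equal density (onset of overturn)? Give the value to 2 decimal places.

40.29 psu

Neutral buoyancy requires −α(T_deep − T_surf) + β(S_deep − S_surf′) = 0.
S_surf′ = S_deep − (α/β)·ΔT = 40.23 − (2.3 × 10⁻⁴/7.5 × 10⁻⁴)·(-0.2) = 40.2913 psu.
Increase required: 40.2913 − 39.38 = 0.9113 psu.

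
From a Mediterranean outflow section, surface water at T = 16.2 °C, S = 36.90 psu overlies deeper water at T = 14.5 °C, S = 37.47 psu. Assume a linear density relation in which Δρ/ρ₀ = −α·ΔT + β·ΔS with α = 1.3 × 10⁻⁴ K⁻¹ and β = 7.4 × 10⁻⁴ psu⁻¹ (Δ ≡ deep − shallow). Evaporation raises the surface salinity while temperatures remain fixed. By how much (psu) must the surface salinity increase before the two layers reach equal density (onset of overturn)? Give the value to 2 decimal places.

0.87 psu

Neutral buoyancy requires −α(T_deep − T_surf) + β(S_deep − S_surf′) = 0.
S_surf′ = S_deep − (α/β)·ΔT = 37.47 − (1.3 × 10⁻⁴/7.4 × 10⁻⁴)·(-1.7) = 37.7686 psu.
Increase required: 37.7686 − 36.90 = 0.8686 psu.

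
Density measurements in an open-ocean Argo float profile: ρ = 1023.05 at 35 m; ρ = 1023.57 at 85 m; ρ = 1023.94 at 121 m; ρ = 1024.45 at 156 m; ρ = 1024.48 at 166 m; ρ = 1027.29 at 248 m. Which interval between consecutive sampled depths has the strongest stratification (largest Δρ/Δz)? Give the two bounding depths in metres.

Compute the density gradient over each adjacent pair:
  35–85 m: Δρ/Δz = 0.52/50 = 0.010 kg m⁻⁴
  85–121 m: Δρ/Δz = 0.37/36 = 0.010 kg m⁻⁴
  121–156 m: Δρ/Δz = 0.51/35 = 0.015 kg m⁻⁴
  156–166 m: Δρ/Δz = 0.03/10 = 3.0 × 10⁻³ kg m⁻⁴
  166–248 m: Δρ/Δz = 2.81/82 = 0.034 kg m⁻⁴
The largest gradient is in the 166–248 m interval — the pycnocline.

166–248 m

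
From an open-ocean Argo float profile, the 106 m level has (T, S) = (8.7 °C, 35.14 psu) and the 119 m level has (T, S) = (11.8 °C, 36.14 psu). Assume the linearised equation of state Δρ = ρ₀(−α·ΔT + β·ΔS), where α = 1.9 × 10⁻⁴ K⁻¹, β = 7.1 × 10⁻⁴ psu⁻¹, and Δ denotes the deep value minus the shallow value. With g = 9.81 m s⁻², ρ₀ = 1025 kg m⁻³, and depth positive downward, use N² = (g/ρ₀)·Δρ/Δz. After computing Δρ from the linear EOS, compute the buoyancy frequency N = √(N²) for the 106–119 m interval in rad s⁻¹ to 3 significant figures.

ΔT = +3.1 K, ΔS = +1.00 psu (deep − shallow).
Δρ/ρ₀ = −αΔT + βΔS = -5.89 × 10⁻⁴ + 7.10 × 10⁻⁴ = 1.21 × 10⁻⁴, so Δρ ≈ 0.1240 kg m⁻³.
N² = (g/ρ₀)·Δρ/Δz = g·(Δρ/ρ₀)/Δz = 9.81 × 1.21 × 10⁻⁴ / 13 = 9.1308 × 10⁻⁵ s⁻².
N = √(9.1308 × 10⁻⁵) = 9.5555 × 10⁻³ rad s⁻¹ ≈ 9.56 × 10⁻³ rad s⁻¹.

9.56 × 10⁻³ rad s⁻¹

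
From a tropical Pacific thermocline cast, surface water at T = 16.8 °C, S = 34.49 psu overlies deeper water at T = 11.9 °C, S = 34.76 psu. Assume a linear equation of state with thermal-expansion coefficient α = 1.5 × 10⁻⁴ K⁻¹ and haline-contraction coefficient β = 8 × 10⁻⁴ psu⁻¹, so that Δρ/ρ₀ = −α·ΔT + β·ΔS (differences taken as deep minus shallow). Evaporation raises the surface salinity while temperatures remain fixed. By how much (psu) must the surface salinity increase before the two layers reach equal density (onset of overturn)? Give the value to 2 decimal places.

Neutral buoyancy requires −α(T_deep − T_surf) + β(S_deep − S_surf′) = 0.
S_surf′ = S_deep − (α/β)·ΔT = 34.76 − (1.5 × 10⁻⁴/8 × 10⁻⁴)·(-4.9) = 35.6788 psu.
Increase required: 35.6788 − 34.49 = 1.1888 psu.

1.19 psu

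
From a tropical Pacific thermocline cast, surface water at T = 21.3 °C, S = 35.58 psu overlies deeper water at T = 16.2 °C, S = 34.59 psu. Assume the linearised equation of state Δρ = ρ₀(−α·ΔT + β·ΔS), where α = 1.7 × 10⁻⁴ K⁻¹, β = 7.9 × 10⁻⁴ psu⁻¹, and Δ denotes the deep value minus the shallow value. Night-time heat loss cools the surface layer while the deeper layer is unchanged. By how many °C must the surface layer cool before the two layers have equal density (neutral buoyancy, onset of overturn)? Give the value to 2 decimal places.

Neutral buoyancy requires Δρ = 0, i.e. −α(T_deep − T_surf′) + β(S_deep − S_surf) = 0.
T_surf′ = T_deep − (β/α)·ΔS = 16.2 − (7.9 × 10⁻⁴/1.7 × 10⁻⁴)·(-0.99) = 20.8006 °C.
Cooling required: 21.3 − (20.8006) = 0.4994 °C.

0.50 °C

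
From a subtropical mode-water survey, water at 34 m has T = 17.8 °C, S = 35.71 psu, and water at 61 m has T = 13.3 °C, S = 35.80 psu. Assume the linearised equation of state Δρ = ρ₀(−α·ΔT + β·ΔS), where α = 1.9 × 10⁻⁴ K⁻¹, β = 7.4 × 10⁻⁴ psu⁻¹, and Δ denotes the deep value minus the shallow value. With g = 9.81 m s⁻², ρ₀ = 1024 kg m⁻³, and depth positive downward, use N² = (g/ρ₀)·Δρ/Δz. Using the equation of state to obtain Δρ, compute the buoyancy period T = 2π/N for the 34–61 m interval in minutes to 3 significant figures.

5.72 min

ΔT = -4.5 K, ΔS = +0.09 psu (deep − shallow).
Δρ/ρ₀ = −αΔT + βΔS = 8.55 × 10⁻⁴ + 6.66 × 10⁻⁵ = 9.216 × 10⁻⁴, so Δρ ≈ 0.9437 kg m⁻³.
N² = (g/ρ₀)·Δρ/Δz = g·(Δρ/ρ₀)/Δz = 9.81 × 9.216 × 10⁻⁴ / 27 = 3.3485 × 10⁻⁴ s⁻².
N = √(3.3485 × 10⁻⁴) = 0.018299 rad s⁻¹ → T = 2π/N = 343.36 s = 5.7227 min ≈ 5.72 min.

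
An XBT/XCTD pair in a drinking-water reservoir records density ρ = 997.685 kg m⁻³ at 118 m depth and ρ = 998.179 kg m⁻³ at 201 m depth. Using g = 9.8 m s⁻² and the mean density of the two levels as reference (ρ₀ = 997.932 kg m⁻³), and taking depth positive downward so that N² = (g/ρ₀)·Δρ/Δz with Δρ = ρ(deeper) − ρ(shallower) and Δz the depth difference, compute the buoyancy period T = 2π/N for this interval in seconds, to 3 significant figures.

Δρ = 998.179 − 997.685 = 0.494 kg m⁻³ over Δz = 201 − 118 = 83 m.
N² = (9.8/997.932) × (0.494/83) = 5.8449 × 10⁻⁵ s⁻².
N = √(5.8449 × 10⁻⁵) = 7.6452 × 10⁻³ rad s⁻¹, so T = 2π/N = 821.85 s ≈ 822 s.

822 s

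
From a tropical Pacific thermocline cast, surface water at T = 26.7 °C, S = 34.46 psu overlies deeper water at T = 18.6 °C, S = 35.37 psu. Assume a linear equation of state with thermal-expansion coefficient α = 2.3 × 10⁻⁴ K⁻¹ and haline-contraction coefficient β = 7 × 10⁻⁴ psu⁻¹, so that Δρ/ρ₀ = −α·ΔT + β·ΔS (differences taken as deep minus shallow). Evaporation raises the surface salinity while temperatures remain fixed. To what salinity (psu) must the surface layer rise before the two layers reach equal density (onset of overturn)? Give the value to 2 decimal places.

38.03 psu

Neutral buoyancy requires −α(T_deep − T_surf) + β(S_deep − S_surf′) = 0.
S_surf′ = S_deep − (α/β)·ΔT = 35.37 − (2.3 × 10⁻⁴/7 × 10⁻⁴)·(-8.1) = 38.0314 psu.
Increase required: 38.0314 − 34.46 = 3.5714 psu.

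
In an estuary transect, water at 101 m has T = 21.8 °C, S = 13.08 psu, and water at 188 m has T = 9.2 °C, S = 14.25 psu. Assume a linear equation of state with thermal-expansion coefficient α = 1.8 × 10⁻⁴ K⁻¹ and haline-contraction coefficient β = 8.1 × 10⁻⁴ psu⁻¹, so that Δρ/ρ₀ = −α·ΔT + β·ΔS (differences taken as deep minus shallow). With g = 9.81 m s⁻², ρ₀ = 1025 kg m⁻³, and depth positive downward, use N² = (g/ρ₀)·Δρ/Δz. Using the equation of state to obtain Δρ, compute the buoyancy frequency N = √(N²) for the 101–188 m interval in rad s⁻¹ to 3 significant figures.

0.0190 rad s⁻¹

ΔT = -12.6 K, ΔS = +1.17 psu (deep − shallow).
Δρ/ρ₀ = −αΔT + βΔS = 2.268 × 10⁻³ + 9.477 × 10⁻⁴ = 3.2157 × 10⁻³, so Δρ ≈ 3.296 kg m⁻³.
N² = (g/ρ₀)·Δρ/Δz = g·(Δρ/ρ₀)/Δz = 9.81 × 3.2157 × 10⁻³ / 87 = 3.6260 × 10⁻⁴ s⁻².
N = √(3.6260 × 10⁻⁴) = 0.019042 rad s⁻¹ ≈ 0.0190 rad s⁻¹.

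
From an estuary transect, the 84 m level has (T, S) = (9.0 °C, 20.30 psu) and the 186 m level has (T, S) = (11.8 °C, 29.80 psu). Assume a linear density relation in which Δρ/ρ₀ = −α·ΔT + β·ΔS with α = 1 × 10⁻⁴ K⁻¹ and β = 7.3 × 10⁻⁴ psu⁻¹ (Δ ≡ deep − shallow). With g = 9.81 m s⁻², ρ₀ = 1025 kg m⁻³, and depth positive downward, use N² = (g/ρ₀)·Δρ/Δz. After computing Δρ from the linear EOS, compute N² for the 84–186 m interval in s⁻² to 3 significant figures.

ΔT = +2.8 K, ΔS = +9.50 psu (deep − shallow).
Δρ/ρ₀ = −αΔT + βΔS = -2.80 × 10⁻⁴ + 6.935 × 10⁻³ = 6.655 × 10⁻³, so Δρ ≈ 6.821 kg m⁻³.
N² = (g/ρ₀)·Δρ/Δz = g·(Δρ/ρ₀)/Δz = 9.81 × 6.655 × 10⁻³ / 102 = 6.4005 × 10⁻⁴ s⁻² ≈ 6.40 × 10⁻⁴ s⁻².

6.40 × 10⁻⁴ s⁻²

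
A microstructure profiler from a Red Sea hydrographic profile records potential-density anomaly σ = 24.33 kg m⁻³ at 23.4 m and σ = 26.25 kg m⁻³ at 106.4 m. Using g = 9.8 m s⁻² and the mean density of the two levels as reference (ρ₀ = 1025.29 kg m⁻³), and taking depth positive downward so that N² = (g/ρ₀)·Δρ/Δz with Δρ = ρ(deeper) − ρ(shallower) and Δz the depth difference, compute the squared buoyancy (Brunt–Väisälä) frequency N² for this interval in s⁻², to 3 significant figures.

Δρ = 1026.25 − 1024.33 = 1.92 kg m⁻³ over Δz = 106.4 − 23.4 = 83 m.
N² = (9.8/1025.29) × (1.92/83) = 2.2111 × 10⁻⁴ s⁻² ≈ 2.21 × 10⁻⁴ s⁻².
A positive N² confirms static stability across the interval.

2.21 × 10⁻⁴ s⁻²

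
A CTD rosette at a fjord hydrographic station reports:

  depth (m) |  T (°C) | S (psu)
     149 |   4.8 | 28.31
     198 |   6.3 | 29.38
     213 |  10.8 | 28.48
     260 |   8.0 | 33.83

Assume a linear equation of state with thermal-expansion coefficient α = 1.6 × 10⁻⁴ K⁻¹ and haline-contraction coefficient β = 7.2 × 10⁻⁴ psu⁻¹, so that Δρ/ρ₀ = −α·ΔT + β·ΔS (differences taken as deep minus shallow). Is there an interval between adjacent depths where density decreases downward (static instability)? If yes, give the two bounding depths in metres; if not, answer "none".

198–213 m

Evaluate Δρ/ρ₀ = −αΔT + βΔS across each adjacent pair:
  149–198 m: −αΔT+βΔS = −(1.6 × 10⁻⁴)(+1.5)+(7.2 × 10⁻⁴)(+1.07) = 5.3 × 10⁻⁴ → stable
  198–213 m: −αΔT+βΔS = −(1.6 × 10⁻⁴)(+4.5)+(7.2 × 10⁻⁴)(-0.90) = -1.4 × 10⁻³ → UNSTABLE
  213–260 m: −αΔT+βΔS = −(1.6 × 10⁻⁴)(-2.8)+(7.2 × 10⁻⁴)(+5.35) = 4.3 × 10⁻³ → stable
The 198–213 m interval has Δρ < 0: lighter water underlies denser water.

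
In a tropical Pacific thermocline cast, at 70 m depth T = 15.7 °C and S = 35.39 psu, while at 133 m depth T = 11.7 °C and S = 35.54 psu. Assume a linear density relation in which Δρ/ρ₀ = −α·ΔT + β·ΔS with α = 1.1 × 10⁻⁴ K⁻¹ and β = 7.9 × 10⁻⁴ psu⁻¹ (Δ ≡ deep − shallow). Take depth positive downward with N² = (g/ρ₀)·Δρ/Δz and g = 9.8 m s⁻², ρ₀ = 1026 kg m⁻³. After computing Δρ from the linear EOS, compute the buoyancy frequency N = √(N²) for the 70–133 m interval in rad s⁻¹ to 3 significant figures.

9.32 × 10⁻³ rad s⁻¹

ΔT = -4.0 K, ΔS = +0.15 psu (deep − shallow).
Δρ/ρ₀ = −αΔT + βΔS = 4.40 × 10⁻⁴ + 1.185 × 10⁻⁴ = 5.585 × 10⁻⁴, so Δρ ≈ 0.5730 kg m⁻³.
N² = (g/ρ₀)·Δρ/Δz = g·(Δρ/ρ₀)/Δz = 9.8 × 5.585 × 10⁻⁴ / 63 = 8.6878 × 10⁻⁵ s⁻².
N = √(8.6878 × 10⁻⁵) = 9.3208 × 10⁻³ rad s⁻¹ ≈ 9.32 × 10⁻³ rad s⁻¹.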